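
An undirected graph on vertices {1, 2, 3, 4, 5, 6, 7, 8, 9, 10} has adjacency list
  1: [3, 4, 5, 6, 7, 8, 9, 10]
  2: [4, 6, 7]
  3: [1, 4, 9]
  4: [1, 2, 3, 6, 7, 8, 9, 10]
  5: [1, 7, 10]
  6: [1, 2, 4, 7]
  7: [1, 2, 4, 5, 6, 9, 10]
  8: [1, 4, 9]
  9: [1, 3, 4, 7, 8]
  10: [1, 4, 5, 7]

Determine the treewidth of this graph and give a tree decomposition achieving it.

The largest bag has 4 vertices, giving width 3; this decomposition certifies tw(G) ≤ 3. On the other hand G contains the 4-clique {1, 4, 8, 9}. A clique must lie in a single bag of any decomposition, so no decomposition can have width below 3. The upper and lower bounds meet at 3, so that is the treewidth.

Treewidth 3.
One such decomposition:
Bags: B1 = {1, 4, 7, 9}  B2 = {1, 4, 7, 10}  B3 = {1, 3, 4, 9}  B4 = {1, 4, 8, 9}  B5 = {1, 5, 7, 10}  B6 = {1, 4, 6, 7}  B7 = {2, 4, 6, 7}
Tree: B1–B2, B1–B3, B1–B4, B2–B5, B1–B6, B6–B7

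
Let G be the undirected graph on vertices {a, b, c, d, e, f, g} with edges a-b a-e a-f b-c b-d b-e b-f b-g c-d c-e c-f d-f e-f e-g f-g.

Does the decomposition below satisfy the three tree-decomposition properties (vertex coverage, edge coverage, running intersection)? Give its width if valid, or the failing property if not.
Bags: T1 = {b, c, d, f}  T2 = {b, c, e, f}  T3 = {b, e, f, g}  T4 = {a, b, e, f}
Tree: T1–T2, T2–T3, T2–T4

Yes; width 3.

Every vertex of G appears in some bag (union = {a, b, c, d, e, f, g}); every edge is covered by a bag; and for each vertex v the set of bags containing v is connected in the bag tree. The decomposition is therefore valid. The largest bag has 4 vertices, so the width is 3.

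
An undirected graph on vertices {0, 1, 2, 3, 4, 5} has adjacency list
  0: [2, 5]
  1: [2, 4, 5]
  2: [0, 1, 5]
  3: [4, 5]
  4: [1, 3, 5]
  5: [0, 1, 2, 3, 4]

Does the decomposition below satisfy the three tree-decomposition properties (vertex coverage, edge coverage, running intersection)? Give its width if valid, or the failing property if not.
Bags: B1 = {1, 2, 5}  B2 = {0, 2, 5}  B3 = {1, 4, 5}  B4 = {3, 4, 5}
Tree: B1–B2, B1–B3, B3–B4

Vertex coverage: the bags together contain {0, 1, 2, 3, 4, 5}, the full vertex set. Edge coverage: each edge of G has both endpoints in at least one bag. Running intersection: for every vertex, the bags containing it form a connected subtree. All three properties hold, so this is a valid tree decomposition of width max|bag| − 1 = 2, and hence tw(G) ≤ 2.

Yes; width 2.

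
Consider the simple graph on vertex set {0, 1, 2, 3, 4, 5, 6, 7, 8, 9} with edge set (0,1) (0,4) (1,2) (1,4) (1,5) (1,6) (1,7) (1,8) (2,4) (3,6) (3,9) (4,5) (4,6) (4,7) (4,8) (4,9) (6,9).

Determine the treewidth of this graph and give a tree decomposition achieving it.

Treewidth 2.
One such decomposition:
Bags: B1 = {1, 4, 6}  B2 = {1, 4, 5}  B3 = {1, 4, 7}  B4 = {4, 6, 9}  B5 = {1, 4, 8}  B6 = {0, 1, 4}  B7 = {1, 2, 4}  B8 = {3, 6, 9}
Tree: B1–B2, B1–B3, B1–B4, B2–B5, B2–B6, B5–B7, B4–B8

Every bag has size at most 3, so the width is 3 − 1 = 2 and tw(G) ≤ 2. Conversely, {3, 6, 9} is a clique of size 3, and the vertices of any clique must share a bag in every tree decomposition; so some bag has ≥ 3 vertices and tw(G) ≥ 2. Combining the bounds, tw(G) = 2.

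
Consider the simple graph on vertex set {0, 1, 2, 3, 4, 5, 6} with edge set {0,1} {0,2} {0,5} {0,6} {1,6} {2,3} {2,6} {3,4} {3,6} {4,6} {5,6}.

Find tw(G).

2

A width-2 tree decomposition is:
Bags: B1 = {0, 1, 6}  B2 = {0, 2, 6}  B3 = {2, 3, 6}  B4 = {0, 5, 6}  B5 = {3, 4, 6}
Tree: B1–B2, B2–B3, B2–B4, B3–B5
The largest bag has 3 vertices, giving width 2; this decomposition certifies tw(G) ≤ 2. For the lower bound, the 3 vertices {0, 1, 6} are pairwise adjacent, and any tree decomposition puts a clique entirely inside one bag — forcing width ≥ 2. Combining the bounds, tw(G) = 2.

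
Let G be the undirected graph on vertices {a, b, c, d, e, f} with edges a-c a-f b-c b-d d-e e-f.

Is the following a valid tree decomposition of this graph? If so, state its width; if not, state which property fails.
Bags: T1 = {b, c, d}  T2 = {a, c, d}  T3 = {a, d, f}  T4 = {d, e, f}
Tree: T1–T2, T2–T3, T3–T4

Yes; width 2.

Every vertex of G appears in some bag (union = {a, b, c, d, e, f}); every edge is covered by a bag; and for each vertex v the set of bags containing v is connected in the bag tree. The decomposition is therefore valid. The largest bag has 3 vertices, so the width is 2.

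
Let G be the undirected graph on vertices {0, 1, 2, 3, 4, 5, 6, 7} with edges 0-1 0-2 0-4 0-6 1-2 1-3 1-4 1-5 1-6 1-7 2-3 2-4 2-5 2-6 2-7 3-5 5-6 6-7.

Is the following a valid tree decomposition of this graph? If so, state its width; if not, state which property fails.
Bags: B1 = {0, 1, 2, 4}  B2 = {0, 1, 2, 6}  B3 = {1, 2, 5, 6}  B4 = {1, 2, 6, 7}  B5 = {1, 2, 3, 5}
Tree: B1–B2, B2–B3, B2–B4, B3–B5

Yes; width 3.

Every vertex of G appears in some bag (union = {0, 1, 2, 3, 4, 5, 6, 7}); every edge is covered by a bag; and for each vertex v the set of bags containing v is connected in the bag tree. The decomposition is therefore valid. The largest bag has 4 vertices, so the width is 3.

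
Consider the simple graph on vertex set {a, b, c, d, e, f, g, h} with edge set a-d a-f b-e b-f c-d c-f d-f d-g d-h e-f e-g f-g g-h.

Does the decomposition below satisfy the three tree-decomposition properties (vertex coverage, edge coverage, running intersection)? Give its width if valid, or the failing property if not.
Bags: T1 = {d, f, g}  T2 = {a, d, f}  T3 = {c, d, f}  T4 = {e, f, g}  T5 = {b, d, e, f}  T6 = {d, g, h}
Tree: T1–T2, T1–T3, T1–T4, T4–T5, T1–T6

A tree decomposition must satisfy three properties: every vertex lies in some bag; for every edge, both endpoints lie together in some bag; and for every vertex, the bags containing it form a connected subtree. Here bags containing vertex d are not connected in the tree, so the decomposition is invalid.

No — bags containing vertex d are not connected in the tree.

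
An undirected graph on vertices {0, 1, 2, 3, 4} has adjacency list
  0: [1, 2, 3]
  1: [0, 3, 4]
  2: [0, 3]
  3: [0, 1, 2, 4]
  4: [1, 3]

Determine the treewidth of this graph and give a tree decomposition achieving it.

The largest bag has 3 vertices, giving width 2; this decomposition certifies tw(G) ≤ 2. Conversely, {0, 1, 3} is a clique of size 3, and the vertices of any clique must share a bag in every tree decomposition; so some bag has ≥ 3 vertices and tw(G) ≥ 2. Combining the bounds, tw(G) = 2.

Treewidth 2.
One such decomposition:
Bags: B1 = {0, 1, 3}  B2 = {1, 3, 4}  B3 = {0, 2, 3}
Tree: B1–B2, B1–B3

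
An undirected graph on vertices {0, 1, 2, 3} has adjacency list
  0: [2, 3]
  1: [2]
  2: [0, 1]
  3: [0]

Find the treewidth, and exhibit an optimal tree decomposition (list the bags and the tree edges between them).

Treewidth 1.
One such decomposition:
Bags: B1 = {1, 2}  B2 = {0, 2}  B3 = {0, 3}
Tree: B1–B2, B2–B3

Every bag has size at most 2, so the width is 2 − 1 = 1 and tw(G) ≤ 1. Since G has at least one edge (e.g. 1–2), it is not an edgeless graph, so tw(G) ≥ 1. Combining the bounds, tw(G) = 1.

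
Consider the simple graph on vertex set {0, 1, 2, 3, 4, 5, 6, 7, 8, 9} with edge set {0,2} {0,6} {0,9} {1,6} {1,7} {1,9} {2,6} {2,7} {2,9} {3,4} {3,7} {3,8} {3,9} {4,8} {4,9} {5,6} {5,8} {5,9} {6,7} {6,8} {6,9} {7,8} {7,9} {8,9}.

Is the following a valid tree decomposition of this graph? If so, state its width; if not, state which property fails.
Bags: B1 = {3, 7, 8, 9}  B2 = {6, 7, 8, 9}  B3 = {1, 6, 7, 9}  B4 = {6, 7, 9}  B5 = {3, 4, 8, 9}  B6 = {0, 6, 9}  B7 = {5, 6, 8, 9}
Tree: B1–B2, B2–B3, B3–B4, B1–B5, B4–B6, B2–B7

No — vertex 2 appears in no bag.

A tree decomposition must satisfy three properties: every vertex lies in some bag; for every edge, both endpoints lie together in some bag; and for every vertex, the bags containing it form a connected subtree. Here vertex 2 appears in no bag, so the decomposition is invalid.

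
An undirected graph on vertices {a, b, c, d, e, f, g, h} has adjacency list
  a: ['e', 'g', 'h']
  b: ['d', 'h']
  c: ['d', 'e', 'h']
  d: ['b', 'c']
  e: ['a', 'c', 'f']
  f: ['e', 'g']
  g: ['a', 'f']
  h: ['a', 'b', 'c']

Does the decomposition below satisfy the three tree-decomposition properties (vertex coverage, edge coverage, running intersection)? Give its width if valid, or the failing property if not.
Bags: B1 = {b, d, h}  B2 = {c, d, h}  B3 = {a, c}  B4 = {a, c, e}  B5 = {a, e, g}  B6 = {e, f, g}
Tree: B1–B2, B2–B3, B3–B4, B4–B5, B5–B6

No — edge (h,a) lies in no bag.

A tree decomposition must satisfy three properties: every vertex lies in some bag; for every edge, both endpoints lie together in some bag; and for every vertex, the bags containing it form a connected subtree. Here edge (h,a) lies in no bag, so the decomposition is invalid.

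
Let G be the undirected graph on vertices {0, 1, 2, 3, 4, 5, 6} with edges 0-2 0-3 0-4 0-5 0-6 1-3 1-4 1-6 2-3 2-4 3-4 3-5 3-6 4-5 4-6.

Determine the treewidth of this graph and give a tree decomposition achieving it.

Treewidth 3.
One such decomposition:
Bags: B1 = {0, 2, 3, 4}  B2 = {0, 3, 4, 5}  B3 = {0, 3, 4, 6}  B4 = {1, 3, 4, 6}
Tree: B1–B2, B2–B3, B3–B4

Each bag holds 4 vertices, so the decomposition has width 3, which upper-bounds the treewidth. For the lower bound, the 4 vertices {0, 2, 3, 4} are pairwise adjacent, and any tree decomposition puts a clique entirely inside one bag — forcing width ≥ 3. The upper and lower bounds meet at 3, so that is the treewidth.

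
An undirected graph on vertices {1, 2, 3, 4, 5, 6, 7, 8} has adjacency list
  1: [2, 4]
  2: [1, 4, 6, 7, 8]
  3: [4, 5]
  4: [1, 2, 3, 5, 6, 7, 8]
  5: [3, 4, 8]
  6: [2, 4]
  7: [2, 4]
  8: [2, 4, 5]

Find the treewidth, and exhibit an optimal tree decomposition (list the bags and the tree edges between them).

The largest bag has 3 vertices, giving width 2; this decomposition certifies tw(G) ≤ 2. Conversely, {2, 4, 8} is a clique of size 3, and the vertices of any clique must share a bag in every tree decomposition; so some bag has ≥ 3 vertices and tw(G) ≥ 2. Combining the bounds, tw(G) = 2.

Treewidth 2.
One optimal decomposition is:
Bags: B1 = {2, 4, 6}  B2 = {1, 2, 4}  B3 = {2, 4, 8}  B4 = {4, 5, 8}  B5 = {3, 4, 5}  B6 = {2, 4, 7}
Tree: B1–B2, B2–B3, B3–B4, B4–B5, B1–B6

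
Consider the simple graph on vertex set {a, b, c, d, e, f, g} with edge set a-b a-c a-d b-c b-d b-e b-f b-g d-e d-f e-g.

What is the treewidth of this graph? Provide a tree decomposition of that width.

Each bag holds 3 vertices, so the decomposition has width 2, which upper-bounds the treewidth. On the other hand G contains the 3-clique {b, d, e}. A clique must lie in a single bag of any decomposition, so no decomposition can have width below 2. Therefore the treewidth is 2.

Treewidth 2.
Bags: B1 = {b, d, e}  B2 = {b, d, f}  B3 = {a, b, d}  B4 = {a, b, c}  B5 = {b, e, g}
Tree: B1–B2, B2–B3, B3–B4, B1–B5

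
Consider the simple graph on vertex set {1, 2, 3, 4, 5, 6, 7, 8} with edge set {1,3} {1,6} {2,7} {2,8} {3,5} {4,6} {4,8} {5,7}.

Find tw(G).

2

A width-2 tree decomposition is:
Bags: B1 = {2, 7, 8}  B2 = {4, 7, 8}  B3 = {4, 6, 7}  B4 = {1, 6, 7}  B5 = {1, 3, 7}  B6 = {3, 5, 7}
Tree: B1–B2, B2–B3, B3–B4, B4–B5, B5–B6
Every bag has size at most 3, so the width is 3 − 1 = 2 and tw(G) ≤ 2. The edges 7–2–8–4–6–1–3–5–7 form a cycle, so G is not a tree and its treewidth is at least 2. The upper and lower bounds meet at 2, so that is the treewidth.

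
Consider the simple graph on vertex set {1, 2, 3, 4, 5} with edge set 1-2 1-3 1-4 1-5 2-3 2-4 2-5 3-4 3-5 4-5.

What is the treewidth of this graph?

4

A width-4 tree decomposition is:
Bags: B1 = {1, 2, 3, 4, 5}
Tree: (single bag)
With just one bag of size 5, the width is 5 − 1 = 4, so tw(G) ≤ 4. For the lower bound, the 5 vertices {1, 2, 3, 4, 5} are pairwise adjacent, and any tree decomposition puts a clique entirely inside one bag — forcing width ≥ 4. Combining the bounds, tw(G) = 4.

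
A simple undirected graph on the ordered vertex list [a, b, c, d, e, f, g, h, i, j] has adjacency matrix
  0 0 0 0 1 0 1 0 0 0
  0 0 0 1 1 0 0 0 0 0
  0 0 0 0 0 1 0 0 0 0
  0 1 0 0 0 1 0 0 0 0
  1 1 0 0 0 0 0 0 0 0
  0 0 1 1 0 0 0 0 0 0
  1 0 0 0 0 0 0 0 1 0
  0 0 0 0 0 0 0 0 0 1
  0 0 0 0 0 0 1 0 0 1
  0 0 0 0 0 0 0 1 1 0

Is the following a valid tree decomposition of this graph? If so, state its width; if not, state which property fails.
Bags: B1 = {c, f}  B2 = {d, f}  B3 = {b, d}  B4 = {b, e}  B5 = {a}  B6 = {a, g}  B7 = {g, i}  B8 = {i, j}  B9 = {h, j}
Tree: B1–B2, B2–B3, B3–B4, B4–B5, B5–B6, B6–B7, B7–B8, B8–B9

A tree decomposition must satisfy three properties: every vertex lies in some bag; for every edge, both endpoints lie together in some bag; and for every vertex, the bags containing it form a connected subtree. Here edge (e,a) lies in no bag, so the decomposition is invalid.

No — edge (e,a) lies in no bag.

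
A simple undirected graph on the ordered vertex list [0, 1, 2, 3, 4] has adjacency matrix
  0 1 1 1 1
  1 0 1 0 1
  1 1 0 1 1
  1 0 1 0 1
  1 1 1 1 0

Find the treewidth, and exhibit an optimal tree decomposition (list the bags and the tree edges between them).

Treewidth 3.
One optimal decomposition is:
Bags: B1 = {0, 2, 3, 4}  B2 = {0, 1, 2, 4}
Tree: B1–B2

Each bag holds 4 vertices, so the decomposition has width 3, which upper-bounds the treewidth. For the lower bound, the 4 vertices {0, 1, 2, 4} are pairwise adjacent, and any tree decomposition puts a clique entirely inside one bag — forcing width ≥ 3. The upper and lower bounds meet at 3, so that is the treewidth.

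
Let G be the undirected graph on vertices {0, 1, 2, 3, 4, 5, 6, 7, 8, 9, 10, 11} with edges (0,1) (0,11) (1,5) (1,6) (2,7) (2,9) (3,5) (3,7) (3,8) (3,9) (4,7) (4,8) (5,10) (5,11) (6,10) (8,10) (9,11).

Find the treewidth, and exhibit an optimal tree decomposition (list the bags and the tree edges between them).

Treewidth 3.
One such decomposition:
Bags: B1 = {0, 1, 6, 11}  B2 = {1, 5, 6, 11}  B3 = {5, 6, 10, 11}  B4 = {5, 9, 10, 11}  B5 = {3, 5, 9, 10}  B6 = {3, 8, 9, 10}  B7 = {2, 3, 8, 9}  B8 = {2, 3, 7, 8}  B9 = {2, 4, 7, 8}
Tree: B1–B2, B2–B3, B3–B4, B4–B5, B5–B6, B6–B7, B7–B8, B8–B9

Each bag holds 4 vertices, so the decomposition has width 3, which upper-bounds the treewidth. For the lower bound: the 4 vertex sets {0,1,6}, {11}, {5}, {3,8,9,10} are disjoint, each induces a connected subgraph, and every pair is joined by at least one edge of G. Contracting each set to a single vertex therefore yields K_{4} as a minor, and since treewidth is minor-monotone, tw(G) ≥ tw(K_{4}) = 3. The upper and lower bounds meet at 3, so that is the treewidth.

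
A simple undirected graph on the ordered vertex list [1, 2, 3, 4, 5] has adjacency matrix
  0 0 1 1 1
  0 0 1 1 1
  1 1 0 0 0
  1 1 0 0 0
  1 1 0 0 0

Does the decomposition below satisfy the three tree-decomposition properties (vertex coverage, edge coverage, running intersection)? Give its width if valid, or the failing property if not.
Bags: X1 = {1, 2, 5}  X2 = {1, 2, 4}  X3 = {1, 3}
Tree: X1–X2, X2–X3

A tree decomposition must satisfy three properties: every vertex lies in some bag; for every edge, both endpoints lie together in some bag; and for every vertex, the bags containing it form a connected subtree. Here edge (2,3) lies in no bag, so the decomposition is invalid.

No — edge (2,3) lies in no bag.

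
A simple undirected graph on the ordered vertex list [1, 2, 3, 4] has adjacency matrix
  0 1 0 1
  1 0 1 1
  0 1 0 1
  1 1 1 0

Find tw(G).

2

A width-2 tree decomposition is:
Bags: B1 = {1, 2, 4}  B2 = {2, 3, 4}
Tree: B1–B2
Each bag holds 3 vertices, so the decomposition has width 2, which upper-bounds the treewidth. For the lower bound, the 3 vertices {1, 2, 4} are pairwise adjacent, and any tree decomposition puts a clique entirely inside one bag — forcing width ≥ 2. Therefore the treewidth is 2.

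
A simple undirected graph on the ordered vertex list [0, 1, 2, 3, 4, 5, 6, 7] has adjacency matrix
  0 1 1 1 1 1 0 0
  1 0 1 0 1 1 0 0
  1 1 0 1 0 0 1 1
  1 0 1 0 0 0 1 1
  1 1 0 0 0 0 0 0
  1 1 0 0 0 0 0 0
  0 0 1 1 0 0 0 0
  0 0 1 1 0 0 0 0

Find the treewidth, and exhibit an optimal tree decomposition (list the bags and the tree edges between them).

Treewidth 2.
One such decomposition:
Bags: B1 = {0, 1, 2}  B2 = {0, 2, 3}  B3 = {2, 3, 7}  B4 = {0, 1, 4}  B5 = {2, 3, 6}  B6 = {0, 1, 5}
Tree: B1–B2, B2–B3, B1–B4, B2–B5, B4–B6

Every bag has size at most 3, so the width is 3 − 1 = 2 and tw(G) ≤ 2. For the lower bound, the 3 vertices {0, 1, 2} are pairwise adjacent, and any tree decomposition puts a clique entirely inside one bag — forcing width ≥ 2. The upper and lower bounds meet at 2, so that is the treewidth.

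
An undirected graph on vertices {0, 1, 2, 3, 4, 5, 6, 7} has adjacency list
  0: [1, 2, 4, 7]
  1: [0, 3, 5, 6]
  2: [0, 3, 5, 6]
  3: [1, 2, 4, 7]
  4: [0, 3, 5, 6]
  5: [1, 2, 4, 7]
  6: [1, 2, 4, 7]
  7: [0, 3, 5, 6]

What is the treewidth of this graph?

4

A width-4 tree decomposition is:
Bags: B1 = {0, 1, 3, 5, 6}  B2 = {0, 2, 3, 5, 6}  B3 = {0, 3, 5, 6, 7}  B4 = {0, 3, 4, 5, 6}
Tree: B1–B2, B2–B3, B3–B4
Every bag has size at most 5, so the width is 5 − 1 = 4 and tw(G) ≤ 4. For the lower bound: the 5 vertex sets {0,1}, {2,5}, {6,7}, {3}, {4} are disjoint, each induces a connected subgraph, and every pair is joined by at least one edge of G. Contracting each set to a single vertex therefore yields K_{5} as a minor, and since treewidth is minor-monotone, tw(G) ≥ tw(K_{5}) = 4. The upper and lower bounds meet at 4, so that is the treewidth.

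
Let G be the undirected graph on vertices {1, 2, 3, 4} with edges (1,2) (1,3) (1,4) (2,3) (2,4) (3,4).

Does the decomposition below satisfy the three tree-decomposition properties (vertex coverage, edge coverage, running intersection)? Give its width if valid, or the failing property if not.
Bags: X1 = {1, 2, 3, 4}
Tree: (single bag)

Every vertex of G appears in some bag (union = {1, 2, 3, 4}); every edge is covered by a bag; and for each vertex v the set of bags containing v is connected in the bag tree. The decomposition is therefore valid. The largest bag has 4 vertices, so the width is 3.

Yes; width 3.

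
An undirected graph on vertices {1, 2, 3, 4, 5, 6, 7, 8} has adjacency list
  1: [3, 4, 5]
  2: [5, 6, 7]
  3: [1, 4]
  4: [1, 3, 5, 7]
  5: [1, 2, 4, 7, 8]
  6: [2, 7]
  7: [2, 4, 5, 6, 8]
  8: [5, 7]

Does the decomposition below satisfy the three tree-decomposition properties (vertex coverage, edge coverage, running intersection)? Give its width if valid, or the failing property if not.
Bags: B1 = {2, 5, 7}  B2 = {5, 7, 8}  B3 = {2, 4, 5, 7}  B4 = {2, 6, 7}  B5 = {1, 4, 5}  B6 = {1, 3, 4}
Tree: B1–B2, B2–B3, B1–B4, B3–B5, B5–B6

No — bags containing vertex 2 are not connected in the tree.

A tree decomposition must satisfy three properties: every vertex lies in some bag; for every edge, both endpoints lie together in some bag; and for every vertex, the bags containing it form a connected subtree. Here bags containing vertex 2 are not connected in the tree, so the decomposition is invalid.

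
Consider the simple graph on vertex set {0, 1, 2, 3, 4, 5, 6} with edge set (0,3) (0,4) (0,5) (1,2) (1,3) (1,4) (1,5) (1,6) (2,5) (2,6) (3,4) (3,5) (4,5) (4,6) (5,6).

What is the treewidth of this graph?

3

A width-3 tree decomposition is:
Bags: B1 = {1, 4, 5, 6}  B2 = {1, 3, 4, 5}  B3 = {1, 2, 5, 6}  B4 = {0, 3, 4, 5}
Tree: B1–B2, B1–B3, B2–B4
Every bag has size at most 4, so the width is 4 − 1 = 3 and tw(G) ≤ 3. Conversely, {0, 3, 4, 5} is a clique of size 4, and the vertices of any clique must share a bag in every tree decomposition; so some bag has ≥ 4 vertices and tw(G) ≥ 3. Hence tw(G) = 3 exactly.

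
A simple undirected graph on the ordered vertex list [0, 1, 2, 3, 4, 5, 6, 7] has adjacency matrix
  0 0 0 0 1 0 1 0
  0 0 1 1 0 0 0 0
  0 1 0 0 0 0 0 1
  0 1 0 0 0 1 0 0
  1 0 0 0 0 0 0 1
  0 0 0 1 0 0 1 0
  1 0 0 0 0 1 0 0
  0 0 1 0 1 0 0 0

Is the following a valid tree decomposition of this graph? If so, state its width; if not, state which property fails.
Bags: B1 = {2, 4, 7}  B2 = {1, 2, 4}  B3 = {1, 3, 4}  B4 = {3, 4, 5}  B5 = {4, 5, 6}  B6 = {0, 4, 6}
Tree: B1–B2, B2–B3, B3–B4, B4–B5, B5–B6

Yes; width 2.

Every vertex of G appears in some bag (union = {0, 1, 2, 3, 4, 5, 6, 7}); every edge is covered by a bag; and for each vertex v the set of bags containing v is connected in the bag tree. The decomposition is therefore valid. The largest bag has 3 vertices, so the width is 2.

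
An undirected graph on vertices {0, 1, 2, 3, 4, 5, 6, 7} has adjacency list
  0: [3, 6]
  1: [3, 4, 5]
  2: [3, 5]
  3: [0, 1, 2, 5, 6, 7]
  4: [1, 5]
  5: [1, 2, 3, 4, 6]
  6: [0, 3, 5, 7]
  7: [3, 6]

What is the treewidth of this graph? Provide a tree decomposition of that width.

Every bag has size at most 3, so the width is 3 − 1 = 2 and tw(G) ≤ 2. Conversely, {0, 3, 6} is a clique of size 3, and the vertices of any clique must share a bag in every tree decomposition; so some bag has ≥ 3 vertices and tw(G) ≥ 2. Combining the bounds, tw(G) = 2.

Treewidth 2.
One optimal decomposition is:
Bags: B1 = {3, 5, 6}  B2 = {2, 3, 5}  B3 = {1, 3, 5}  B4 = {1, 4, 5}  B5 = {3, 6, 7}  B6 = {0, 3, 6}
Tree: B1–B2, B2–B3, B3–B4, B1–B5, B5–B6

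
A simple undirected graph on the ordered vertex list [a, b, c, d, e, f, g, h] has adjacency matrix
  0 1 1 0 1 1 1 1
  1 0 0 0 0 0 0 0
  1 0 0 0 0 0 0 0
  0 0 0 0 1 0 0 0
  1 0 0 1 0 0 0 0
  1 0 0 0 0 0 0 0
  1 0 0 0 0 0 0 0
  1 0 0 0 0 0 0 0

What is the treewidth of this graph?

A width-1 tree decomposition is:
Bags: B1 = {a, e}  B2 = {a, c}  B3 = {a, g}  B4 = {a, h}  B5 = {a, b}  B6 = {a, f}  B7 = {d, e}
Tree: B1–B2, B2–B3, B2–B4, B2–B5, B2–B6, B1–B7
The largest bag has 2 vertices, giving width 1; this decomposition certifies tw(G) ≤ 1. G has an edge, so its treewidth is at least 1. Hence tw(G) = 1 exactly.

1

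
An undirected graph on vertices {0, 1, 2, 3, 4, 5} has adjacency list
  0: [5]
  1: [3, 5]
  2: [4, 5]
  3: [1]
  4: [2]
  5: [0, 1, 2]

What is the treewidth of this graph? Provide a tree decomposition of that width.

Treewidth 1.
Bags: B1 = {2, 5}  B2 = {1, 5}  B3 = {1, 3}  B4 = {0, 5}  B5 = {2, 4}
Tree: B1–B2, B2–B3, B1–B4, B1–B5

Each bag holds 2 vertices, so the decomposition has width 1, which upper-bounds the treewidth. Any graph with an edge has treewidth ≥ 1, and G has the edge 2–5. Therefore the treewidth is 1.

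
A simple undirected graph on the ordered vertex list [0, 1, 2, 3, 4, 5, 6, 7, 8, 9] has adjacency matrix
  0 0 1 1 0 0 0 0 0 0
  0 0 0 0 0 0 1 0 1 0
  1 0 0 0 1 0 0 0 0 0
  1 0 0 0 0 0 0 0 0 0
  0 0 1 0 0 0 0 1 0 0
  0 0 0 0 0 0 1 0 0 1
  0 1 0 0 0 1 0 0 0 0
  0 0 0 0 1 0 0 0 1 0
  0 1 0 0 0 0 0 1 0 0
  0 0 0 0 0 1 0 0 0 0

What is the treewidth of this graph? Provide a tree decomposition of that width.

The largest bag has 2 vertices, giving width 1; this decomposition certifies tw(G) ≤ 1. G has an edge, so its treewidth is at least 1. Hence tw(G) = 1 exactly.

Treewidth 1.
One such decomposition:
Bags: B1 = {0, 3}  B2 = {0, 2}  B3 = {2, 4}  B4 = {4, 7}  B5 = {7, 8}  B6 = {1, 8}  B7 = {1, 6}  B8 = {5, 6}  B9 = {5, 9}
Tree: B1–B2, B2–B3, B3–B4, B4–B5, B5–B6, B6–B7, B7–B8, B8–B9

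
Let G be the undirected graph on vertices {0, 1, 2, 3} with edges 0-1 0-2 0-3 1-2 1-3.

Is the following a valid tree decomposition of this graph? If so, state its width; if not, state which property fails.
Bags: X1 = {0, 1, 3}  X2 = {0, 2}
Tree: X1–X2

A tree decomposition must satisfy three properties: every vertex lies in some bag; for every edge, both endpoints lie together in some bag; and for every vertex, the bags containing it form a connected subtree. Here edge (1,2) lies in no bag, so the decomposition is invalid.

No — edge (1,2) lies in no bag.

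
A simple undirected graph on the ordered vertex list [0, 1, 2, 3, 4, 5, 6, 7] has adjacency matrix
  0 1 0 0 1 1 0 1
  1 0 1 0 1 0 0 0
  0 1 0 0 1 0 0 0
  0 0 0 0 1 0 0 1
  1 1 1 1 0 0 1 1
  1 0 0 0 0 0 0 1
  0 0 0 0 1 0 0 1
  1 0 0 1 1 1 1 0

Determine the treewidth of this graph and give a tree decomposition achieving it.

Treewidth 2.
One optimal decomposition is:
Bags: B1 = {0, 1, 4}  B2 = {0, 4, 7}  B3 = {3, 4, 7}  B4 = {4, 6, 7}  B5 = {1, 2, 4}  B6 = {0, 5, 7}
Tree: B1–B2, B2–B3, B3–B4, B1–B5, B2–B6

Every bag has size at most 3, so the width is 3 − 1 = 2 and tw(G) ≤ 2. Conversely, {0, 1, 4} is a clique of size 3, and the vertices of any clique must share a bag in every tree decomposition; so some bag has ≥ 3 vertices and tw(G) ≥ 2. The upper and lower bounds meet at 2, so that is the treewidth.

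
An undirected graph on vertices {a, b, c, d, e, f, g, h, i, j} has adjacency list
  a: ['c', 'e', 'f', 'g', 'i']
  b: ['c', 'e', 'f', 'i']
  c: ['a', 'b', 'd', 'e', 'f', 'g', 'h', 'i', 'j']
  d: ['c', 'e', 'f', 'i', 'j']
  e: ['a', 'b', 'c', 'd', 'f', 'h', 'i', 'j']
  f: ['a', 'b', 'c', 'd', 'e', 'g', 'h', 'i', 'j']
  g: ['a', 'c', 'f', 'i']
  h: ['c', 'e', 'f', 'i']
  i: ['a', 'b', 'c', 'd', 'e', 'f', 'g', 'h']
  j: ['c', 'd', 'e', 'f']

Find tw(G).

4

A width-4 tree decomposition is:
Bags: B1 = {c, d, e, f, j}  B2 = {c, d, e, f, i}  B3 = {a, c, e, f, i}  B4 = {a, c, f, g, i}  B5 = {b, c, e, f, i}  B6 = {c, e, f, h, i}
Tree: B1–B2, B2–B3, B3–B4, B2–B5, B5–B6
The largest bag has 5 vertices, giving width 4; this decomposition certifies tw(G) ≤ 4. For the lower bound, the 5 vertices {c, d, e, f, j} are pairwise adjacent, and any tree decomposition puts a clique entirely inside one bag — forcing width ≥ 4. Combining the bounds, tw(G) = 4.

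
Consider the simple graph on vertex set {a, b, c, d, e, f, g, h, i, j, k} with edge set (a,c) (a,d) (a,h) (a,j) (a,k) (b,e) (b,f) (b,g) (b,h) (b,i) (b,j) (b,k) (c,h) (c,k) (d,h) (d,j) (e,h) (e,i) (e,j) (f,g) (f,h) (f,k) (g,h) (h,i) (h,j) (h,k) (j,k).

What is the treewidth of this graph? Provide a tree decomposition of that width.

Treewidth 3.
One optimal decomposition is:
Bags: B1 = {a, d, h, j}  B2 = {a, h, j, k}  B3 = {b, h, j, k}  B4 = {b, f, h, k}  B5 = {b, e, h, j}  B6 = {a, c, h, k}  B7 = {b, e, h, i}  B8 = {b, f, g, h}
Tree: B1–B2, B2–B3, B3–B4, B3–B5, B2–B6, B5–B7, B4–B8

The largest bag has 4 vertices, giving width 3; this decomposition certifies tw(G) ≤ 3. On the other hand G contains the 4-clique {a, d, h, j}. A clique must lie in a single bag of any decomposition, so no decomposition can have width below 3. Therefore the treewidth is 3.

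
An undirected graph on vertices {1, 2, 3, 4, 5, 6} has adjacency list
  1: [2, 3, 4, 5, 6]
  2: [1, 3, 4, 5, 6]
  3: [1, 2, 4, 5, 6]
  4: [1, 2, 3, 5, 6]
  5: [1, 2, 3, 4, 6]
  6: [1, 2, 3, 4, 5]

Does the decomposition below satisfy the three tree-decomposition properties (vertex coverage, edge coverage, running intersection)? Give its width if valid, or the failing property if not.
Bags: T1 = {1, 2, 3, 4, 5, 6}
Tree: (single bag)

Yes; width 5.

Every vertex of G appears in some bag (union = {1, 2, 3, 4, 5, 6}); every edge is covered by a bag; and for each vertex v the set of bags containing v is connected in the bag tree. The decomposition is therefore valid. The largest bag has 6 vertices, so the width is 5.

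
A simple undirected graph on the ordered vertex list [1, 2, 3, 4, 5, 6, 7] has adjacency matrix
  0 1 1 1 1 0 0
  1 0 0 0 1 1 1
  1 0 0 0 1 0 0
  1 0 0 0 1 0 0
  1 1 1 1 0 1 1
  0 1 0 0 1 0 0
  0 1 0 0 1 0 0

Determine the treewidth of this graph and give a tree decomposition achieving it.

Treewidth 2.
One optimal decomposition is:
Bags: B1 = {2, 5, 7}  B2 = {1, 2, 5}  B3 = {1, 4, 5}  B4 = {1, 3, 5}  B5 = {2, 5, 6}
Tree: B1–B2, B2–B3, B2–B4, B1–B5

Each bag holds 3 vertices, so the decomposition has width 2, which upper-bounds the treewidth. On the other hand G contains the 3-clique {1, 2, 5}. A clique must lie in a single bag of any decomposition, so no decomposition can have width below 2. Hence tw(G) = 2 exactly.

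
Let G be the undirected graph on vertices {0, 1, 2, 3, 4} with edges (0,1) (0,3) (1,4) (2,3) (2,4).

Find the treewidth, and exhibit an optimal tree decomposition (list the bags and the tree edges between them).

Treewidth 2.
One such decomposition:
Bags: B1 = {0, 2, 3}  B2 = {0, 2, 4}  B3 = {0, 1, 4}
Tree: B1–B2, B2–B3

Every bag has size at most 3, so the width is 3 − 1 = 2 and tw(G) ≤ 2. Since 0–3–2–4–1–0 is a cycle in G, G is not acyclic. Forests are exactly the graphs of treewidth ≤ 1, so tw(G) ≥ 2. Combining the bounds, tw(G) = 2.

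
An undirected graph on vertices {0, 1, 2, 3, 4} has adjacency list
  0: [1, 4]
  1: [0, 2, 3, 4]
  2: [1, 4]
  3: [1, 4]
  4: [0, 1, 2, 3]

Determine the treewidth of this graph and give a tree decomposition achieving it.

Treewidth 2.
Bags: B1 = {0, 1, 4}  B2 = {1, 2, 4}  B3 = {1, 3, 4}
Tree: B1–B2, B1–B3

The largest bag has 3 vertices, giving width 2; this decomposition certifies tw(G) ≤ 2. For the lower bound, the 3 vertices {0, 1, 4} are pairwise adjacent, and any tree decomposition puts a clique entirely inside one bag — forcing width ≥ 2. Combining the bounds, tw(G) = 2.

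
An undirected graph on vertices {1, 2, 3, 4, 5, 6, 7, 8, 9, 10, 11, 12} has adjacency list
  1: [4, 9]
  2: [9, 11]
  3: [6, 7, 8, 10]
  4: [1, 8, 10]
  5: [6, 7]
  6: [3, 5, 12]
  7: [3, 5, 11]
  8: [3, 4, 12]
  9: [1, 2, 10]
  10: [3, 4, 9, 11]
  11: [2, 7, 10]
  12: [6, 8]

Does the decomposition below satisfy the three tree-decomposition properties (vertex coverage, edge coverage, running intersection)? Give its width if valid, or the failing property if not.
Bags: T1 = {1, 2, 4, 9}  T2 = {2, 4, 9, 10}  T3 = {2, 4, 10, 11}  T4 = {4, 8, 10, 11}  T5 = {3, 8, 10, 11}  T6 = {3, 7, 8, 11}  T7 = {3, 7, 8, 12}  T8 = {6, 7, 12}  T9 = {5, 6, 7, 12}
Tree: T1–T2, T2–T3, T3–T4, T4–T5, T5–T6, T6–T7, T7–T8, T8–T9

No — edge (3,6) lies in no bag.

A tree decomposition must satisfy three properties: every vertex lies in some bag; for every edge, both endpoints lie together in some bag; and for every vertex, the bags containing it form a connected subtree. Here edge (3,6) lies in no bag, so the decomposition is invalid.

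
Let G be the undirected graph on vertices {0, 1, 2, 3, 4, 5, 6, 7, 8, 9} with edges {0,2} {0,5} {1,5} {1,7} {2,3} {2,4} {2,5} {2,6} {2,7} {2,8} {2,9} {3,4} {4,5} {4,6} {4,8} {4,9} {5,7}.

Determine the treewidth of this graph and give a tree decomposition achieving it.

The largest bag has 3 vertices, giving width 2; this decomposition certifies tw(G) ≤ 2. For the lower bound, the 3 vertices {1, 5, 7} are pairwise adjacent, and any tree decomposition puts a clique entirely inside one bag — forcing width ≥ 2. Hence tw(G) = 2 exactly.

Treewidth 2.
One such decomposition:
Bags: B1 = {2, 4, 5}  B2 = {2, 4, 6}  B3 = {2, 4, 9}  B4 = {2, 5, 7}  B5 = {2, 4, 8}  B6 = {1, 5, 7}  B7 = {0, 2, 5}  B8 = {2, 3, 4}
Tree: B1–B2, B1–B3, B1–B4, B3–B5, B4–B6, B4–B7, B1–B8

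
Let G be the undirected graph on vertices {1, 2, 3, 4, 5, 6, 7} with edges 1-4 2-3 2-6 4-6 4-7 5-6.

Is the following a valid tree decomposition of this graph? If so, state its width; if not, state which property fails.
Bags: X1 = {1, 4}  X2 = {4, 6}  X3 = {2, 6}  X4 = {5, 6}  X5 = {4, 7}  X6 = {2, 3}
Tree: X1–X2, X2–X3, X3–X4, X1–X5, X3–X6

Checking the three conditions: (i) the bags cover all of {1, 2, 3, 4, 5, 6, 7}; (ii) for each edge, some bag contains both endpoints; (iii) the bags containing any fixed vertex form a subtree. All hold, so the decomposition is valid with width 2 − 1 = 1.

Yes; width 1.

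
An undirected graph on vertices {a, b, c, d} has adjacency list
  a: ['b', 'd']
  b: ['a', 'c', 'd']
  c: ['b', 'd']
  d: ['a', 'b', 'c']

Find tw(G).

A width-2 tree decomposition is:
Bags: B1 = {a, b, d}  B2 = {b, c, d}
Tree: B1–B2
Every bag has size at most 3, so the width is 3 − 1 = 2 and tw(G) ≤ 2. Conversely, {b, c, d} is a clique of size 3, and the vertices of any clique must share a bag in every tree decomposition; so some bag has ≥ 3 vertices and tw(G) ≥ 2. Hence tw(G) = 2 exactly.

2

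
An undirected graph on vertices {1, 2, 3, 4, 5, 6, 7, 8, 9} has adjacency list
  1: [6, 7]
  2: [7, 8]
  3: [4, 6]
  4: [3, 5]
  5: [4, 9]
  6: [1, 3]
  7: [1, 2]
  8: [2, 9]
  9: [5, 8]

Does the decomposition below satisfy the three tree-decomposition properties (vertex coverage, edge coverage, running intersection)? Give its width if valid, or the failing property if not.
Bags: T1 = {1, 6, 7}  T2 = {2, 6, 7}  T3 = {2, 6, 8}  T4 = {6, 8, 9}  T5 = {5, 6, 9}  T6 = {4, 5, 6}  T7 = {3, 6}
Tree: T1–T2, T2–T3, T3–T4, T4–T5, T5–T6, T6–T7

A tree decomposition must satisfy three properties: every vertex lies in some bag; for every edge, both endpoints lie together in some bag; and for every vertex, the bags containing it form a connected subtree. Here edge (4,3) lies in no bag, so the decomposition is invalid.

No — edge (4,3) lies in no bag.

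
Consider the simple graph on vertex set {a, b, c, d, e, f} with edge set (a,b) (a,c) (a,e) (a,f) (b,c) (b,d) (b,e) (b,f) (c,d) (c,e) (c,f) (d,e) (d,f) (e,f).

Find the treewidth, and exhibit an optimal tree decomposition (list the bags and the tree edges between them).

Treewidth 4.
One optimal decomposition is:
Bags: B1 = {a, b, c, e, f}  B2 = {b, c, d, e, f}
Tree: B1–B2

Every bag has size at most 5, so the width is 5 − 1 = 4 and tw(G) ≤ 4. For the lower bound, the 5 vertices {b, c, d, e, f} are pairwise adjacent, and any tree decomposition puts a clique entirely inside one bag — forcing width ≥ 4. The upper and lower bounds meet at 4, so that is the treewidth.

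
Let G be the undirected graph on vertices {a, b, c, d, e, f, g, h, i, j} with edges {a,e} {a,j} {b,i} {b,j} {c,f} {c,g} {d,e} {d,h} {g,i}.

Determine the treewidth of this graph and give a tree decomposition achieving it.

Each bag holds 2 vertices, so the decomposition has width 1, which upper-bounds the treewidth. Since G has at least one edge (e.g. f–c), it is not an edgeless graph, so tw(G) ≥ 1. Therefore the treewidth is 1.

Treewidth 1.
One optimal decomposition is:
Bags: B1 = {c, f}  B2 = {c, g}  B3 = {g, i}  B4 = {b, i}  B5 = {b, j}  B6 = {a, j}  B7 = {a, e}  B8 = {d, e}  B9 = {d, h}
Tree: B1–B2, B2–B3, B3–B4, B4–B5, B5–B6, B6–B7, B7–B8, B8–B9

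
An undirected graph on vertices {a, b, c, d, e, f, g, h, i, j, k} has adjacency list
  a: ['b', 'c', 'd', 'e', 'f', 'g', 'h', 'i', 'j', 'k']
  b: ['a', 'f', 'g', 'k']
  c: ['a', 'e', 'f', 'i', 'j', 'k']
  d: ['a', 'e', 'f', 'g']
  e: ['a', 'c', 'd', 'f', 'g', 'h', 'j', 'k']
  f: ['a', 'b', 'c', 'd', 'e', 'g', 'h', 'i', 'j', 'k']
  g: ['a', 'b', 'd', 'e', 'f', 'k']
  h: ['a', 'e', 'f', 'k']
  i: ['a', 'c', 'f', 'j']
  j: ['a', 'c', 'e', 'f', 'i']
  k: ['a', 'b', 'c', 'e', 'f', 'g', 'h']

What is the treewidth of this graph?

4

A width-4 tree decomposition is:
Bags: B1 = {a, c, e, f, k}  B2 = {a, e, f, h, k}  B3 = {a, c, e, f, j}  B4 = {a, e, f, g, k}  B5 = {a, c, f, i, j}  B6 = {a, b, f, g, k}  B7 = {a, d, e, f, g}
Tree: B1–B2, B1–B3, B1–B4, B3–B5, B4–B6, B4–B7
Every bag has size at most 5, so the width is 5 − 1 = 4 and tw(G) ≤ 4. For the lower bound, the 5 vertices {a, d, e, f, g} are pairwise adjacent, and any tree decomposition puts a clique entirely inside one bag — forcing width ≥ 4. Therefore the treewidth is 4.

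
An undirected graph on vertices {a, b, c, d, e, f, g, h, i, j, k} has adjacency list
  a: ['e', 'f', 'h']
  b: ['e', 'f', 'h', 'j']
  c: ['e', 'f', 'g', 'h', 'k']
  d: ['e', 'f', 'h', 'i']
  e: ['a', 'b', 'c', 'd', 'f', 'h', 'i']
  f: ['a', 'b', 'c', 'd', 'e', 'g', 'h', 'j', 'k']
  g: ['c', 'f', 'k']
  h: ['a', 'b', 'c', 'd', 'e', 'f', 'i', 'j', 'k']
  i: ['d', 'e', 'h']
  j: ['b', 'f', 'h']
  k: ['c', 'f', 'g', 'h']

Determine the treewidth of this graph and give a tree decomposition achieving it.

Each bag holds 4 vertices, so the decomposition has width 3, which upper-bounds the treewidth. On the other hand G contains the 4-clique {c, f, g, k}. A clique must lie in a single bag of any decomposition, so no decomposition can have width below 3. Therefore the treewidth is 3.

Treewidth 3.
Bags: B1 = {c, e, f, h}  B2 = {d, e, f, h}  B3 = {d, e, h, i}  B4 = {b, e, f, h}  B5 = {a, e, f, h}  B6 = {b, f, h, j}  B7 = {c, f, h, k}  B8 = {c, f, g, k}
Tree: B1–B2, B2–B3, B1–B4, B2–B5, B4–B6, B1–B7, B7–B8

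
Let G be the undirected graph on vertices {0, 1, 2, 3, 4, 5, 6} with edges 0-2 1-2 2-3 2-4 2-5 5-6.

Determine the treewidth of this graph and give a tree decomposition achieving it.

Treewidth 1.
Bags: B1 = {2, 3}  B2 = {0, 2}  B3 = {1, 2}  B4 = {2, 5}  B5 = {2, 4}  B6 = {5, 6}
Tree: B1–B2, B2–B3, B3–B4, B3–B5, B4–B6

Each bag holds 2 vertices, so the decomposition has width 1, which upper-bounds the treewidth. G has an edge, so its treewidth is at least 1. Combining the bounds, tw(G) = 1.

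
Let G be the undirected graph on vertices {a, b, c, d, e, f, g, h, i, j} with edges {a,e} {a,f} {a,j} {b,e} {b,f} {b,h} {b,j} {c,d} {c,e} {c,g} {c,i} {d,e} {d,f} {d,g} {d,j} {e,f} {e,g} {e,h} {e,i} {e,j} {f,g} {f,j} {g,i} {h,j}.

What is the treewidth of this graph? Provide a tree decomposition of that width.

Every bag has size at most 4, so the width is 4 − 1 = 3 and tw(G) ≤ 3. For the lower bound, the 4 vertices {b, e, h, j} are pairwise adjacent, and any tree decomposition puts a clique entirely inside one bag — forcing width ≥ 3. The upper and lower bounds meet at 3, so that is the treewidth.

Treewidth 3.
One such decomposition:
Bags: B1 = {d, e, f, g}  B2 = {c, d, e, g}  B3 = {d, e, f, j}  B4 = {b, e, f, j}  B5 = {c, e, g, i}  B6 = {a, e, f, j}  B7 = {b, e, h, j}
Tree: B1–B2, B1–B3, B3–B4, B2–B5, B3–B6, B4–B7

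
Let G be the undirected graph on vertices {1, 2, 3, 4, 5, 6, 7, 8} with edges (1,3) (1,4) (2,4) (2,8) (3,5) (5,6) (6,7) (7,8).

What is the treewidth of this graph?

2

A width-2 tree decomposition is:
Bags: B1 = {1, 3, 4}  B2 = {2, 3, 4}  B3 = {2, 3, 8}  B4 = {3, 7, 8}  B5 = {3, 6, 7}  B6 = {3, 5, 6}
Tree: B1–B2, B2–B3, B3–B4, B4–B5, B5–B6
Every bag has size at most 3, so the width is 3 − 1 = 2 and tw(G) ≤ 2. For the lower bound, G contains the cycle 3–1–4–2–8–7–6–5–3, so G is not a forest; only forests have treewidth ≤ 1, hence tw(G) ≥ 2. Hence tw(G) = 2 exactly.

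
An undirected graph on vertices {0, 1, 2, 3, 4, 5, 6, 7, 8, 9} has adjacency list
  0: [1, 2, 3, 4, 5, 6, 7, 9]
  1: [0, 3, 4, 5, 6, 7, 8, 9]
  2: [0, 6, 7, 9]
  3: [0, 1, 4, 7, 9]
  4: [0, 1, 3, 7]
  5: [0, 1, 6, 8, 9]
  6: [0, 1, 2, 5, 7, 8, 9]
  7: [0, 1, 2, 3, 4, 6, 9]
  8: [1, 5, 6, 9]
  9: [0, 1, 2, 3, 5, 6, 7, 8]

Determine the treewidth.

A width-4 tree decomposition is:
Bags: B1 = {1, 5, 6, 8, 9}  B2 = {0, 1, 5, 6, 9}  B3 = {0, 1, 6, 7, 9}  B4 = {0, 1, 3, 7, 9}  B5 = {0, 2, 6, 7, 9}  B6 = {0, 1, 3, 4, 7}
Tree: B1–B2, B2–B3, B3–B4, B3–B5, B4–B6
Every bag has size at most 5, so the width is 5 − 1 = 4 and tw(G) ≤ 4. On the other hand G contains the 5-clique {0, 1, 5, 6, 9}. A clique must lie in a single bag of any decomposition, so no decomposition can have width below 4. Therefore the treewidth is 4.

4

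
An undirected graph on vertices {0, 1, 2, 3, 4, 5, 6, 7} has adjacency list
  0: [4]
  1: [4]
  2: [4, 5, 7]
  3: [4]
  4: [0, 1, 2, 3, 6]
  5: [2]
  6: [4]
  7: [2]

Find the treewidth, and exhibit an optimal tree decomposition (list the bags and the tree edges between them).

The largest bag has 2 vertices, giving width 1; this decomposition certifies tw(G) ≤ 1. Any graph with an edge has treewidth ≥ 1, and G has the edge 4–2. Hence tw(G) = 1 exactly.

Treewidth 1.
One optimal decomposition is:
Bags: B1 = {2, 4}  B2 = {1, 4}  B3 = {4, 6}  B4 = {3, 4}  B5 = {0, 4}  B6 = {2, 7}  B7 = {2, 5}
Tree: B1–B2, B2–B3, B2–B4, B1–B5, B1–B6, B1–B7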